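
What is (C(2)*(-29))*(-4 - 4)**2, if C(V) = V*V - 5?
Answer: 1856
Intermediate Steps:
C(V) = -5 + V**2 (C(V) = V**2 - 5 = -5 + V**2)
(C(2)*(-29))*(-4 - 4)**2 = ((-5 + 2**2)*(-29))*(-4 - 4)**2 = ((-5 + 4)*(-29))*(-8)**2 = -1*(-29)*64 = 29*64 = 1856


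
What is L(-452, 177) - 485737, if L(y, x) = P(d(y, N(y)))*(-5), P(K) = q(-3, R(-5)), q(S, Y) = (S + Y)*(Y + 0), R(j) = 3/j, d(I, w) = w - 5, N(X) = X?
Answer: -2428739/5 ≈ -4.8575e+5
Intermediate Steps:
d(I, w) = -5 + w
q(S, Y) = Y*(S + Y) (q(S, Y) = (S + Y)*Y = Y*(S + Y))
P(K) = 54/25 (P(K) = (3/(-5))*(-3 + 3/(-5)) = (3*(-1/5))*(-3 + 3*(-1/5)) = -3*(-3 - 3/5)/5 = -3/5*(-18/5) = 54/25)
L(y, x) = -54/5 (L(y, x) = (54/25)*(-5) = -54/5)
L(-452, 177) - 485737 = -54/5 - 485737 = -2428739/5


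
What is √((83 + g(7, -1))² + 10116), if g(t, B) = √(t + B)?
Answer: √(17011 + 166*√6) ≈ 131.98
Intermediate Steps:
g(t, B) = √(B + t)
√((83 + g(7, -1))² + 10116) = √((83 + √(-1 + 7))² + 10116) = √((83 + √6)² + 10116) = √(10116 + (83 + √6)²)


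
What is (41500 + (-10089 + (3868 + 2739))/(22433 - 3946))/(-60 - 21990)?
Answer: -383603509/203819175 ≈ -1.8821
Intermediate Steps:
(41500 + (-10089 + (3868 + 2739))/(22433 - 3946))/(-60 - 21990) = (41500 + (-10089 + 6607)/18487)/(-22050) = (41500 - 3482*1/18487)*(-1/22050) = (41500 - 3482/18487)*(-1/22050) = (767207018/18487)*(-1/22050) = -383603509/203819175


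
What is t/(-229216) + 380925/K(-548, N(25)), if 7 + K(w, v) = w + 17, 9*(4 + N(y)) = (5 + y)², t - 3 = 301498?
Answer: -43738156169/61659104 ≈ -709.35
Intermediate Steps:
t = 301501 (t = 3 + 301498 = 301501)
N(y) = -4 + (5 + y)²/9
K(w, v) = 10 + w (K(w, v) = -7 + (w + 17) = -7 + (17 + w) = 10 + w)
t/(-229216) + 380925/K(-548, N(25)) = 301501/(-229216) + 380925/(10 - 548) = 301501*(-1/229216) + 380925/(-538) = -301501/229216 + 380925*(-1/538) = -301501/229216 - 380925/538 = -43738156169/61659104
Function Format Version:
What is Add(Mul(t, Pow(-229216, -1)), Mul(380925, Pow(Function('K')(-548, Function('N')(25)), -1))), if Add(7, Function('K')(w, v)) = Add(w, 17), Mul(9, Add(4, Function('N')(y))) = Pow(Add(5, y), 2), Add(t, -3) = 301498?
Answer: Rational(-43738156169, 61659104) ≈ -709.35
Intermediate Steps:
t = 301501 (t = Add(3, 301498) = 301501)
Function('N')(y) = Add(-4, Mul(Rational(1, 9), Pow(Add(5, y), 2)))
Function('K')(w, v) = Add(10, w) (Function('K')(w, v) = Add(-7, Add(w, 17)) = Add(-7, Add(17, w)) = Add(10, w))
Add(Mul(t, Pow(-229216, -1)), Mul(380925, Pow(Function('K')(-548, Function('N')(25)), -1))) = Add(Mul(301501, Pow(-229216, -1)), Mul(380925, Pow(Add(10, -548), -1))) = Add(Mul(301501, Rational(-1, 229216)), Mul(380925, Pow(-538, -1))) = Add(Rational(-301501, 229216), Mul(380925, Rational(-1, 538))) = Add(Rational(-301501, 229216), Rational(-380925, 538)) = Rational(-43738156169, 61659104)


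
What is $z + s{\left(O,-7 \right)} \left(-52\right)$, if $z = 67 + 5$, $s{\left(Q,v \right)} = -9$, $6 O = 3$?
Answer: $540$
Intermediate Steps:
$O = \frac{1}{2}$ ($O = \frac{1}{6} \cdot 3 = \frac{1}{2} \approx 0.5$)
$z = 72$
$z + s{\left(O,-7 \right)} \left(-52\right) = 72 - -468 = 72 + 468 = 540$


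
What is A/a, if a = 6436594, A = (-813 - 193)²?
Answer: 506018/3218297 ≈ 0.15723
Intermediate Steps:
A = 1012036 (A = (-1006)² = 1012036)
A/a = 1012036/6436594 = 1012036*(1/6436594) = 506018/3218297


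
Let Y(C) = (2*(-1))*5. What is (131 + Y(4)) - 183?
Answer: -62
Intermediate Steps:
Y(C) = -10 (Y(C) = -2*5 = -10)
(131 + Y(4)) - 183 = (131 - 10) - 183 = 121 - 183 = -62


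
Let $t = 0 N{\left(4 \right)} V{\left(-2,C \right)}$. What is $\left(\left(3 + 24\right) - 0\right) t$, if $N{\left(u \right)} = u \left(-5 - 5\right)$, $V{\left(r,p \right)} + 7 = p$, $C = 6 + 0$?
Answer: $0$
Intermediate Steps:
$C = 6$
$V{\left(r,p \right)} = -7 + p$
$N{\left(u \right)} = - 10 u$ ($N{\left(u \right)} = u \left(-10\right) = - 10 u$)
$t = 0$ ($t = 0 \left(\left(-10\right) 4\right) \left(-7 + 6\right) = 0 \left(-40\right) \left(-1\right) = 0 \left(-1\right) = 0$)
$\left(\left(3 + 24\right) - 0\right) t = \left(\left(3 + 24\right) - 0\right) 0 = \left(27 + 0\right) 0 = 27 \cdot 0 = 0$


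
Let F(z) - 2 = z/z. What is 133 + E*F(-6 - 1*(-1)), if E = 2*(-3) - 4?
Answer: 103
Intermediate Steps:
F(z) = 3 (F(z) = 2 + z/z = 2 + 1 = 3)
E = -10 (E = -6 - 4 = -10)
133 + E*F(-6 - 1*(-1)) = 133 - 10*3 = 133 - 30 = 103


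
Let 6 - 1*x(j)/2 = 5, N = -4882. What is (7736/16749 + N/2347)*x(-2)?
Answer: -127224452/39309903 ≈ -3.2364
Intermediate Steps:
x(j) = 2 (x(j) = 12 - 2*5 = 12 - 10 = 2)
(7736/16749 + N/2347)*x(-2) = (7736/16749 - 4882/2347)*2 = -63612226/39309903*2 = -127224452/39309903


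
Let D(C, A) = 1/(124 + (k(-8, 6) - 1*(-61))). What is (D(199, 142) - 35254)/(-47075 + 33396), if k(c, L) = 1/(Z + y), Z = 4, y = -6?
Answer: 13008724/5047551 ≈ 2.5772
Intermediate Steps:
k(c, L) = -1/2 (k(c, L) = 1/(4 - 6) = 1/(-2) = -1/2)
D(C, A) = 2/369 (D(C, A) = 1/(124 + (-1/2 - 1*(-61))) = 1/(124 + (-1/2 + 61)) = 1/(124 + 121/2) = 1/(369/2) = 2/369)
(D(199, 142) - 35254)/(-47075 + 33396) = (2/369 - 35254)/(-47075 + 33396) = -13008724/369/(-13679) = -13008724/369*(-1/13679) = 13008724/5047551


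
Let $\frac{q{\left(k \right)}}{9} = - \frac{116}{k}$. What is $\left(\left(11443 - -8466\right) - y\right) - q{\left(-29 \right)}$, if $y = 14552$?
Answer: $5321$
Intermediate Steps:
$q{\left(k \right)} = - \frac{1044}{k}$ ($q{\left(k \right)} = 9 \left(- \frac{116}{k}\right) = - \frac{1044}{k}$)
$\left(\left(11443 - -8466\right) - y\right) - q{\left(-29 \right)} = \left(\left(11443 - -8466\right) - 14552\right) - - \frac{1044}{-29} = \left(\left(11443 + 8466\right) - 14552\right) - \left(-1044\right) \left(- \frac{1}{29}\right) = \left(19909 - 14552\right) - 36 = 5357 - 36 = 5321$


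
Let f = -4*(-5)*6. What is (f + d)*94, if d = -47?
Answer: 6862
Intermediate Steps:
f = 120 (f = 20*6 = 120)
(f + d)*94 = (120 - 47)*94 = 73*94 = 6862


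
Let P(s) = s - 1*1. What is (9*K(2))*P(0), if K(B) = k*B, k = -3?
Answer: 54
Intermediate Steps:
P(s) = -1 + s (P(s) = s - 1 = -1 + s)
K(B) = -3*B
(9*K(2))*P(0) = (9*(-3*2))*(-1 + 0) = (9*(-6))*(-1) = -54*(-1) = 54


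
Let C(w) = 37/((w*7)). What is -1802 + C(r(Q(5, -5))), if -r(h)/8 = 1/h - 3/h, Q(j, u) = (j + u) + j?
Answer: -201639/112 ≈ -1800.3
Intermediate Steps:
Q(j, u) = u + 2*j
r(h) = 16/h (r(h) = -8*(1/h - 3/h) = -(-16)/h = 16/h)
C(w) = 37/(7*w) (C(w) = 37/((7*w)) = 37*(1/(7*w)) = 37/(7*w))
-1802 + C(r(Q(5, -5))) = -1802 + 37/(7*((16/(-5 + 2*5)))) = -1802 + 37/(7*((16/(-5 + 10)))) = -1802 + 37/(7*((16/5))) = -1802 + 37/(7*((16*(1/5)))) = -1802 + 37/(7*(16/5)) = -1802 + (37/7)*(5/16) = -1802 + 185/112 = -201639/112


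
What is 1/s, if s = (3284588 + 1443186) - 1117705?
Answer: 1/3610069 ≈ 2.7700e-7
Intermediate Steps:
s = 3610069 (s = 4727774 - 1117705 = 3610069)
1/s = 1/3610069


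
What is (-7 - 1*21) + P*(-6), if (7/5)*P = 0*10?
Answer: -28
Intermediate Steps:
P = 0 (P = 5*(0*10)/7 = (5/7)*0 = 0)
(-7 - 1*21) + P*(-6) = (-7 - 1*21) + 0*(-6) = (-7 - 21) + 0 = -28 + 0 = -28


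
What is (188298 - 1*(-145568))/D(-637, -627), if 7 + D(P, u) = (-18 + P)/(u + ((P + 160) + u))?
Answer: -288961023/5731 ≈ -50421.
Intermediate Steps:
D(P, u) = -7 + (-18 + P)/(160 + P + 2*u) (D(P, u) = -7 + (-18 + P)/(u + ((P + 160) + u)) = -7 + (-18 + P)/(u + ((160 + P) + u)) = -7 + (-18 + P)/(u + (160 + P + u)) = -7 + (-18 + P)/(160 + P + 2*u))
(188298 - 1*(-145568))/D(-637, -627) = (188298 - 1*(-145568))/((2*(-569 - 7*(-627) - 3*(-637))/(160 - 637 + 2*(-627)))) = (188298 + 145568)/((2*(-569 + 4389 + 1911)/(160 - 637 - 1254))) = 333866/((2*5731/(-1731))) = 333866/((2*(-1/1731)*5731)) = 333866/(-11462/1731) = 333866*(-1731/11462) = -288961023/5731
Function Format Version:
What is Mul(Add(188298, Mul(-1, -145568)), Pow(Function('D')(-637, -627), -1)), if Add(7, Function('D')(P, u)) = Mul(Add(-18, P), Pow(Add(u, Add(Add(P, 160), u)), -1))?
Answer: Rational(-288961023, 5731) ≈ -50421.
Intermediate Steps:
Function('D')(P, u) = Add(-7, Mul(Pow(Add(160, P, Mul(2, u)), -1), Add(-18, P))) (Function('D')(P, u) = Add(-7, Mul(Add(-18, P), Pow(Add(u, Add(Add(P, 160), u)), -1))) = Add(-7, Mul(Add(-18, P), Pow(Add(u, Add(Add(160, P), u)), -1))) = Add(-7, Mul(Add(-18, P), Pow(Add(u, Add(160, P, u)), -1))) = Add(-7, Mul(Add(-18, P), Pow(Add(160, P, Mul(2, u)), -1))) = Add(-7, Mul(Pow(Add(160, P, Mul(2, u)), -1), Add(-18, P))))
Mul(Add(188298, Mul(-1, -145568)), Pow(Function('D')(-637, -627), -1)) = Mul(Add(188298, Mul(-1, -145568)), Pow(Mul(2, Pow(Add(160, -637, Mul(2, -627)), -1), Add(-569, Mul(-7, -627), Mul(-3, -637))), -1)) = Mul(Add(188298, 145568), Pow(Mul(2, Pow(Add(160, -637, -1254), -1), Add(-569, 4389, 1911)), -1)) = Mul(333866, Pow(Mul(2, Pow(-1731, -1), 5731), -1)) = Mul(333866, Pow(Mul(2, Rational(-1, 1731), 5731), -1)) = Mul(333866, Pow(Rational(-11462, 1731), -1)) = Mul(333866, Rational(-1731, 11462)) = Rational(-288961023, 5731)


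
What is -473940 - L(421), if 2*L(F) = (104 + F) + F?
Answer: -474413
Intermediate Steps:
L(F) = 52 + F (L(F) = ((104 + F) + F)/2 = (104 + 2*F)/2 = 52 + F)
-473940 - L(421) = -473940 - (52 + 421) = -473940 - 1*473 = -473940 - 473 = -474413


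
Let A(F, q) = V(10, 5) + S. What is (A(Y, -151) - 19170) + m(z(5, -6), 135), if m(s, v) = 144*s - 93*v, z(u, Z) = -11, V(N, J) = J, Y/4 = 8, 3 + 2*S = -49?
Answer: -33330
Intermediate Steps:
S = -26 (S = -3/2 + (½)*(-49) = -3/2 - 49/2 = -26)
Y = 32 (Y = 4*8 = 32)
A(F, q) = -21 (A(F, q) = 5 - 26 = -21)
m(s, v) = -93*v + 144*s
(A(Y, -151) - 19170) + m(z(5, -6), 135) = (-21 - 19170) + (-93*135 + 144*(-11)) = -19191 + (-12555 - 1584) = -19191 - 14139 = -33330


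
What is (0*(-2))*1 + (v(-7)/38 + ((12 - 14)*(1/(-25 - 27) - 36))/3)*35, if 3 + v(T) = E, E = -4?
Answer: 617995/741 ≈ 834.00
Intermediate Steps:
v(T) = -7 (v(T) = -3 - 4 = -7)
(0*(-2))*1 + (v(-7)/38 + ((12 - 14)*(1/(-25 - 27) - 36))/3)*35 = (0*(-2))*1 + (-7/38 + ((12 - 14)*(1/(-25 - 27) - 36))/3)*35 = 0*1 + (-7*1/38 - 2*(1/(-52) - 36)*(⅓))*35 = 0 + (-7/38 - 2*(-1/52 - 36)*(⅓))*35 = 0 + (-7/38 - 2*(-1873/52)*(⅓))*35 = 0 + (-7/38 + (1873/26)*(⅓))*35 = 0 + (-7/38 + 1873/78)*35 = 0 + (17657/741)*35 = 0 + 617995/741 = 617995/741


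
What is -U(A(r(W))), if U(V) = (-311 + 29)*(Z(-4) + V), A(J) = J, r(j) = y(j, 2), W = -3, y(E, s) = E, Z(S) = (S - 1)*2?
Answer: -3666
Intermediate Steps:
Z(S) = -2 + 2*S (Z(S) = (-1 + S)*2 = -2 + 2*S)
r(j) = j
U(V) = 2820 - 282*V (U(V) = (-311 + 29)*((-2 + 2*(-4)) + V) = -282*((-2 - 8) + V) = -282*(-10 + V) = 2820 - 282*V)
-U(A(r(W))) = -(2820 - 282*(-3)) = -(2820 + 846) = -1*3666 = -3666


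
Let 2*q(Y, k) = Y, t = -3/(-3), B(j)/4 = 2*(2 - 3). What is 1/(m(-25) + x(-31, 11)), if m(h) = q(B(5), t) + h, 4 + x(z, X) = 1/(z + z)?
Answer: -62/2047 ≈ -0.030288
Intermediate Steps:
B(j) = -8 (B(j) = 4*(2*(2 - 3)) = 4*(2*(-1)) = 4*(-2) = -8)
t = 1 (t = -3*(-⅓) = 1)
q(Y, k) = Y/2
x(z, X) = -4 + 1/(2*z) (x(z, X) = -4 + 1/(z + z) = -4 + 1/(2*z))
m(h) = -4 + h (m(h) = (½)*(-8) + h = -4 + h)
1/(m(-25) + x(-31, 11)) = 1/((-4 - 25) + (-4 + (½)/(-31))) = 1/(-29 + (-4 + (½)*(-1/31))) = 1/(-29 + (-4 - 1/62)) = 1/(-29 - 249/62) = 1/(-2047/62) = -62/2047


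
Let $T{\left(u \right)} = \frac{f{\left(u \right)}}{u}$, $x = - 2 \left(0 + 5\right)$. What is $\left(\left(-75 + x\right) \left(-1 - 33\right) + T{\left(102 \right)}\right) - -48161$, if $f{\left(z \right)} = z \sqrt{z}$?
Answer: $51051 + \sqrt{102} \approx 51061.0$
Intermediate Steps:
$x = -10$ ($x = \left(-2\right) 5 = -10$)
$f{\left(z \right)} = z^{\frac{3}{2}}$
$T{\left(u \right)} = \sqrt{u}$ ($T{\left(u \right)} = \frac{u^{\frac{3}{2}}}{u} = \sqrt{u}$)
$\left(\left(-75 + x\right) \left(-1 - 33\right) + T{\left(102 \right)}\right) - -48161 = \left(\left(-75 - 10\right) \left(-1 - 33\right) + \sqrt{102}\right) - -48161 = \left(- 85 \left(-1 - 33\right) + \sqrt{102}\right) + 48161 = \left(\left(-85\right) \left(-34\right) + \sqrt{102}\right) + 48161 = \left(2890 + \sqrt{102}\right) + 48161 = 51051 + \sqrt{102}$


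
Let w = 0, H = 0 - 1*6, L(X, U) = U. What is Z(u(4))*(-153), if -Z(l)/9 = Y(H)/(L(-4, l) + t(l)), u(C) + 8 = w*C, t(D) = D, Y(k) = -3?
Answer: 4131/16 ≈ 258.19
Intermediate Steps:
H = -6 (H = 0 - 6 = -6)
u(C) = -8 (u(C) = -8 + 0*C = -8 + 0 = -8)
Z(l) = 27/(2*l) (Z(l) = -(-27)/(l + l) = -(-27)/(2*l) = 27/(2*l))
Z(u(4))*(-153) = ((27/2)/(-8))*(-153) = ((27/2)*(-⅛))*(-153) = -27/16*(-153) = 4131/16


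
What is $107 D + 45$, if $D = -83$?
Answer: $-8836$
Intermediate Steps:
$107 D + 45 = 107 \left(-83\right) + 45 = -8881 + 45 = -8836$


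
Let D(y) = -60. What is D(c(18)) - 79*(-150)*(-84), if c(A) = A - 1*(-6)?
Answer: -995460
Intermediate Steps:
c(A) = 6 + A (c(A) = A + 6 = 6 + A)
D(c(18)) - 79*(-150)*(-84) = -60 - 79*(-150)*(-84) = -60 + 11850*(-84) = -60 - 995400 = -995460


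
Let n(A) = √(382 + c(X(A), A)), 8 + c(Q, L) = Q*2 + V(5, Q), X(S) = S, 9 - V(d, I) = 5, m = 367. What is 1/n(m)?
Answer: √278/556 ≈ 0.029988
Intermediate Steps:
V(d, I) = 4 (V(d, I) = 9 - 1*5 = 9 - 5 = 4)
c(Q, L) = -4 + 2*Q (c(Q, L) = -8 + (Q*2 + 4) = -8 + (2*Q + 4) = -8 + (4 + 2*Q) = -4 + 2*Q)
n(A) = √(378 + 2*A) (n(A) = √(382 + (-4 + 2*A)) = √(378 + 2*A))
1/n(m) = 1/(√(378 + 2*367)) = 1/(√(378 + 734)) = 1/(√1112) = 1/(2*√278) = √278/556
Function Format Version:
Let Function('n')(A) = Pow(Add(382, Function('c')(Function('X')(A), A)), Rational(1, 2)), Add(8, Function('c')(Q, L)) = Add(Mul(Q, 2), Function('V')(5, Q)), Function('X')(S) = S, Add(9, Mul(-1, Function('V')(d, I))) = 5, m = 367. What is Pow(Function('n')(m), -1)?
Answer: Mul(Rational(1, 556), Pow(278, Rational(1, 2))) ≈ 0.029988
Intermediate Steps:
Function('V')(d, I) = 4 (Function('V')(d, I) = Add(9, Mul(-1, 5)) = Add(9, -5) = 4)
Function('c')(Q, L) = Add(-4, Mul(2, Q)) (Function('c')(Q, L) = Add(-8, Add(Mul(Q, 2), 4)) = Add(-8, Add(Mul(2, Q), 4)) = Add(-8, Add(4, Mul(2, Q))) = Add(-4, Mul(2, Q)))
Function('n')(A) = Pow(Add(378, Mul(2, A)), Rational(1, 2)) (Function('n')(A) = Pow(Add(382, Add(-4, Mul(2, A))), Rational(1, 2)) = Pow(Add(378, Mul(2, A)), Rational(1, 2)))
Pow(Function('n')(m), -1) = Pow(Pow(Add(378, Mul(2, 367)), Rational(1, 2)), -1) = Pow(Pow(Add(378, 734), Rational(1, 2)), -1) = Pow(Pow(1112, Rational(1, 2)), -1) = Pow(Mul(2, Pow(278, Rational(1, 2))), -1) = Mul(Rational(1, 556), Pow(278, Rational(1, 2)))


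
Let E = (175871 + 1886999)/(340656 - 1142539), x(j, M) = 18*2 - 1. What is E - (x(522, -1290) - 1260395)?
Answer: 1010659195010/801883 ≈ 1.2604e+6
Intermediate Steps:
x(j, M) = 35 (x(j, M) = 36 - 1 = 35)
E = -2062870/801883 (E = 2062870/(-801883) = 2062870*(-1/801883) = -2062870/801883 ≈ -2.5725)
E - (x(522, -1290) - 1260395) = -2062870/801883 - (35 - 1260395) = -2062870/801883 - 1*(-1260360) = -2062870/801883 + 1260360 = 1010659195010/801883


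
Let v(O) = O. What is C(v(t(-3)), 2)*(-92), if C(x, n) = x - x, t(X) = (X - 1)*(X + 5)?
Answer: 0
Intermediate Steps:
t(X) = (-1 + X)*(5 + X)
C(x, n) = 0
C(v(t(-3)), 2)*(-92) = 0*(-92) = 0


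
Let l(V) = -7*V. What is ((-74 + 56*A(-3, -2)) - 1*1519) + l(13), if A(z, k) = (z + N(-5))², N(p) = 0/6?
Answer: -1180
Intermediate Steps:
N(p) = 0 (N(p) = 0*(⅙) = 0)
A(z, k) = z² (A(z, k) = (z + 0)² = z²)
((-74 + 56*A(-3, -2)) - 1*1519) + l(13) = ((-74 + 56*(-3)²) - 1*1519) - 7*13 = ((-74 + 56*9) - 1519) - 91 = ((-74 + 504) - 1519) - 91 = (430 - 1519) - 91 = -1089 - 91 = -1180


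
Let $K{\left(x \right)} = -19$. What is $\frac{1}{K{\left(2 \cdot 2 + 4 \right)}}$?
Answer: $- \frac{1}{19} \approx -0.052632$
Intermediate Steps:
$\frac{1}{K{\left(2 \cdot 2 + 4 \right)}} = \frac{1}{-19} = - \frac{1}{19}$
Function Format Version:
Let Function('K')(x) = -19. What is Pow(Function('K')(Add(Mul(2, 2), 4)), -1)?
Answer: Rational(-1, 19) ≈ -0.052632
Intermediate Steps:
Pow(Function('K')(Add(Mul(2, 2), 4)), -1) = Pow(-19, -1) = Rational(-1, 19)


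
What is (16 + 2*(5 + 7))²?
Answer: 1600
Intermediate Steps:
(16 + 2*(5 + 7))² = (16 + 2*12)² = (16 + 24)² = 40² = 1600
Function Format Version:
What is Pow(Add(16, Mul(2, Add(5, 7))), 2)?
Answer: 1600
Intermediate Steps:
Pow(Add(16, Mul(2, Add(5, 7))), 2) = Pow(Add(16, Mul(2, 12)), 2) = Pow(Add(16, 24), 2) = Pow(40, 2) = 1600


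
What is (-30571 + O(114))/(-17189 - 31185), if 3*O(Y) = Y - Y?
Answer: 1609/2546 ≈ 0.63197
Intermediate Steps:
O(Y) = 0 (O(Y) = (Y - Y)/3 = (⅓)*0 = 0)
(-30571 + O(114))/(-17189 - 31185) = (-30571 + 0)/(-17189 - 31185) = -30571/(-48374) = -30571*(-1/48374) = 1609/2546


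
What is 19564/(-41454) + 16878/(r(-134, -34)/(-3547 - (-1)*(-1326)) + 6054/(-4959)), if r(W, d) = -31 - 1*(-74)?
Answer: -2818004141806240/205296644511 ≈ -13727.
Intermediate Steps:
r(W, d) = 43 (r(W, d) = -31 + 74 = 43)
19564/(-41454) + 16878/(r(-134, -34)/(-3547 - (-1)*(-1326)) + 6054/(-4959)) = 19564/(-41454) + 16878/(43/(-3547 - (-1)*(-1326)) + 6054/(-4959)) = 19564*(-1/41454) + 16878/(43/(-3547 - 1*1326) + 6054*(-1/4959)) = -9782/20727 + 16878/(43/(-3547 - 1326) - 2018/1653) = -9782/20727 + 16878/(43/(-4873) - 2018/1653) = -9782/20727 + 16878/(43*(-1/4873) - 2018/1653) = -9782/20727 + 16878/(-43/4873 - 2018/1653) = -9782/20727 + 16878/(-9904793/8055069) = -9782/20727 + 16878*(-8055069/9904793) = -9782/20727 - 135953454582/9904793 = -2818004141806240/205296644511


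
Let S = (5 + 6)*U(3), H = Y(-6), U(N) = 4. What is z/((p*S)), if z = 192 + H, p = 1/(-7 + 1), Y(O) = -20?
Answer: -258/11 ≈ -23.455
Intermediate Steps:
p = -⅙ (p = 1/(-6) = -⅙ ≈ -0.16667)
H = -20
S = 44 (S = (5 + 6)*4 = 11*4 = 44)
z = 172 (z = 192 - 20 = 172)
z/((p*S)) = 172/((-⅙*44)) = 172/(-22/3) = 172*(-3/22) = -258/11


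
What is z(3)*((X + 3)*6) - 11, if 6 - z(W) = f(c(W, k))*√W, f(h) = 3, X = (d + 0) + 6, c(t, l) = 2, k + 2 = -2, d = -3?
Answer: 205 - 108*√3 ≈ 17.939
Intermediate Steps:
k = -4 (k = -2 - 2 = -4)
X = 3 (X = (-3 + 0) + 6 = -3 + 6 = 3)
z(W) = 6 - 3*√W
z(3)*((X + 3)*6) - 11 = (6 - 3*√3)*((3 + 3)*6) - 11 = (6 - 3*√3)*(6*6) - 11 = (6 - 3*√3)*36 - 11 = (216 - 108*√3) - 11 = 205 - 108*√3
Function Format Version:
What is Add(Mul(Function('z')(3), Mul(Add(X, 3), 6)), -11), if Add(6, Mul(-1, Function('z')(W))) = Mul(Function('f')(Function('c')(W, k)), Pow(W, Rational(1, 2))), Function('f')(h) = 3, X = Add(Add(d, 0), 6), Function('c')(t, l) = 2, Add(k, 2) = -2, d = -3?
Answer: Add(205, Mul(-108, Pow(3, Rational(1, 2)))) ≈ 17.939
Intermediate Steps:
k = -4 (k = Add(-2, -2) = -4)
X = 3 (X = Add(Add(-3, 0), 6) = Add(-3, 6) = 3)
Function('z')(W) = Add(6, Mul(-3, Pow(W, Rational(1, 2)))) (Function('z')(W) = Add(6, Mul(-1, Mul(3, Pow(W, Rational(1, 2))))) = Add(6, Mul(-3, Pow(W, Rational(1, 2)))))
Add(Mul(Function('z')(3), Mul(Add(X, 3), 6)), -11) = Add(Mul(Add(6, Mul(-3, Pow(3, Rational(1, 2)))), Mul(Add(3, 3), 6)), -11) = Add(Mul(Add(6, Mul(-3, Pow(3, Rational(1, 2)))), Mul(6, 6)), -11) = Add(Mul(Add(6, Mul(-3, Pow(3, Rational(1, 2)))), 36), -11) = Add(Add(216, Mul(-108, Pow(3, Rational(1, 2)))), -11) = Add(205, Mul(-108, Pow(3, Rational(1, 2))))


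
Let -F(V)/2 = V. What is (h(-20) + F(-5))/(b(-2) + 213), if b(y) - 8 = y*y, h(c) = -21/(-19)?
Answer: 211/4275 ≈ 0.049357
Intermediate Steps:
h(c) = 21/19 (h(c) = -21*(-1/19) = 21/19)
F(V) = -2*V
b(y) = 8 + y² (b(y) = 8 + y*y = 8 + y²)
(h(-20) + F(-5))/(b(-2) + 213) = (21/19 - 2*(-5))/((8 + (-2)²) + 213) = (21/19 + 10)/((8 + 4) + 213) = 211/(19*(12 + 213)) = (211/19)/225 = (211/19)*(1/225) = 211/4275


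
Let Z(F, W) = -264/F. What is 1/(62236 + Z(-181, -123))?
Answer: 181/11264980 ≈ 1.6067e-5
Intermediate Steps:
1/(62236 + Z(-181, -123)) = 1/(62236 - 264/(-181)) = 1/(62236 - 264*(-1/181)) = 1/(62236 + 264/181) = 1/(11264980/181) = 181/11264980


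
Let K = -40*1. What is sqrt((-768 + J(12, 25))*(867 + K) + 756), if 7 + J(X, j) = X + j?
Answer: 3*I*sqrt(67730) ≈ 780.75*I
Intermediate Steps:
K = -40
J(X, j) = -7 + X + j (J(X, j) = -7 + (X + j) = -7 + X + j)
sqrt((-768 + J(12, 25))*(867 + K) + 756) = sqrt((-768 + (-7 + 12 + 25))*(867 - 40) + 756) = sqrt((-768 + 30)*827 + 756) = sqrt(-738*827 + 756) = sqrt(-610326 + 756) = sqrt(-609570) = 3*I*sqrt(67730)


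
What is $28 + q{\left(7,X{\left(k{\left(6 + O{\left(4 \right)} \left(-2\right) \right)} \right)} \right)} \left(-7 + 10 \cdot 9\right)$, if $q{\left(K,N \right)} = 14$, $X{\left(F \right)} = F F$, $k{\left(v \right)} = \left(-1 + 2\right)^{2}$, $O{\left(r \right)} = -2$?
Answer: $1190$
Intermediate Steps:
$k{\left(v \right)} = 1$ ($k{\left(v \right)} = 1^{2} = 1$)
$X{\left(F \right)} = F^{2}$
$28 + q{\left(7,X{\left(k{\left(6 + O{\left(4 \right)} \left(-2\right) \right)} \right)} \right)} \left(-7 + 10 \cdot 9\right) = 28 + 14 \left(-7 + 10 \cdot 9\right) = 28 + 14 \left(-7 + 90\right) = 28 + 14 \cdot 83 = 28 + 1162 = 1190$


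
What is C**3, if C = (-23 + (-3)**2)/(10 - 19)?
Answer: 2744/729 ≈ 3.7641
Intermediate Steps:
C = 14/9 (C = (-23 + 9)/(-9) = -14*(-1/9) = 14/9 ≈ 1.5556)
C**3 = (14/9)**3 = 2744/729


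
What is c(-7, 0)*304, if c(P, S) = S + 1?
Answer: 304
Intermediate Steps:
c(P, S) = 1 + S
c(-7, 0)*304 = (1 + 0)*304 = 1*304 = 304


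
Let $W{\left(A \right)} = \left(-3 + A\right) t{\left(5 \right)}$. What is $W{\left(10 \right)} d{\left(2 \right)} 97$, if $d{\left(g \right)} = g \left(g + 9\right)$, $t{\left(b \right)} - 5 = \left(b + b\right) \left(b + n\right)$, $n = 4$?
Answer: $1419110$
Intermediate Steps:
$t{\left(b \right)} = 5 + 2 b \left(4 + b\right)$ ($t{\left(b \right)} = 5 + \left(b + b\right) \left(b + 4\right) = 5 + 2 b \left(4 + b\right)$)
$d{\left(g \right)} = g \left(9 + g\right)$
$W{\left(A \right)} = -285 + 95 A$ ($W{\left(A \right)} = \left(-3 + A\right) \left(5 + 2 \cdot 5^{2} + 8 \cdot 5\right) = \left(-3 + A\right) \left(5 + 2 \cdot 25 + 40\right) = \left(-3 + A\right) \left(5 + 50 + 40\right) = \left(-3 + A\right) 95 = -285 + 95 A$)
$W{\left(10 \right)} d{\left(2 \right)} 97 = \left(-285 + 95 \cdot 10\right) 2 \left(9 + 2\right) 97 = \left(-285 + 950\right) 2 \cdot 11 \cdot 97 = 665 \cdot 22 \cdot 97 = 14630 \cdot 97 = 1419110$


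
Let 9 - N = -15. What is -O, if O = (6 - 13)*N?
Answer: 168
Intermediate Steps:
N = 24 (N = 9 - 1*(-15) = 9 + 15 = 24)
O = -168 (O = (6 - 13)*24 = -7*24 = -168)
-O = -1*(-168) = 168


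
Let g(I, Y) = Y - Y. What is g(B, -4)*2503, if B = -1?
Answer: 0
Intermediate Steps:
g(I, Y) = 0
g(B, -4)*2503 = 0*2503 = 0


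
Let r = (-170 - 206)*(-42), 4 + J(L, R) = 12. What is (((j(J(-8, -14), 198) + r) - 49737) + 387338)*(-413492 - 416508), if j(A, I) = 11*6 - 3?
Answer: -293368480000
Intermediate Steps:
J(L, R) = 8 (J(L, R) = -4 + 12 = 8)
j(A, I) = 63 (j(A, I) = 66 - 3 = 63)
r = 15792 (r = -376*(-42) = 15792)
(((j(J(-8, -14), 198) + r) - 49737) + 387338)*(-413492 - 416508) = (((63 + 15792) - 49737) + 387338)*(-413492 - 416508) = ((15855 - 49737) + 387338)*(-830000) = (-33882 + 387338)*(-830000) = 353456*(-830000) = -293368480000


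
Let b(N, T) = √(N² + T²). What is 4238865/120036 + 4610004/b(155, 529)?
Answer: 1412955/40012 + 2305002*√303866/151933 ≈ 8398.3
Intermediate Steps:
4238865/120036 + 4610004/b(155, 529) = 4238865/120036 + 4610004/(√(155² + 529²)) = 4238865*(1/120036) + 4610004/(√(24025 + 279841)) = 1412955/40012 + 4610004/(√303866) = 1412955/40012 + 4610004*(√303866/303866) = 1412955/40012 + 2305002*√303866/151933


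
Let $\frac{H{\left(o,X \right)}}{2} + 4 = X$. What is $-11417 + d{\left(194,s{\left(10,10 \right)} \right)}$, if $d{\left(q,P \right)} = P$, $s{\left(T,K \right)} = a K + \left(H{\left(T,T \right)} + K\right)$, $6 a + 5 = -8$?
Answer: $- \frac{34250}{3} \approx -11417.0$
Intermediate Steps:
$a = - \frac{13}{6}$ ($a = - \frac{5}{6} + \frac{1}{6} \left(-8\right) = - \frac{5}{6} - \frac{4}{3} = - \frac{13}{6} \approx -2.1667$)
$H{\left(o,X \right)} = -8 + 2 X$
$s{\left(T,K \right)} = -8 + 2 T - \frac{7 K}{6}$ ($s{\left(T,K \right)} = - \frac{13 K}{6} + \left(\left(-8 + 2 T\right) + K\right) = - \frac{13 K}{6} + \left(-8 + K + 2 T\right) = -8 + 2 T - \frac{7 K}{6}$)
$-11417 + d{\left(194,s{\left(10,10 \right)} \right)} = -11417 - - \frac{1}{3} = -11417 + \frac{1}{3} = - \frac{34250}{3}$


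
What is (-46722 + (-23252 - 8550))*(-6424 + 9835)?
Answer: -267845364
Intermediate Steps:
(-46722 + (-23252 - 8550))*(-6424 + 9835) = (-46722 - 31802)*3411 = -78524*3411 = -267845364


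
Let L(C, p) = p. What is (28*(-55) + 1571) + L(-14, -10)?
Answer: 21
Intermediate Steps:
(28*(-55) + 1571) + L(-14, -10) = (28*(-55) + 1571) - 10 = (-1540 + 1571) - 10 = 31 - 10 = 21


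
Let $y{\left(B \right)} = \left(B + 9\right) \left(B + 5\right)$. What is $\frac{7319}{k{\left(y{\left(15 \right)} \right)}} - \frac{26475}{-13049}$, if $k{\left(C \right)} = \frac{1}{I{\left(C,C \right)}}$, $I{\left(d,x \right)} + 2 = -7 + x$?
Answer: $\frac{44983178676}{13049} \approx 3.4473 \cdot 10^{6}$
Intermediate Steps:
$I{\left(d,x \right)} = -9 + x$ ($I{\left(d,x \right)} = -2 + \left(-7 + x\right) = -9 + x$)
$y{\left(B \right)} = \left(5 + B\right) \left(9 + B\right)$ ($y{\left(B \right)} = \left(9 + B\right) \left(5 + B\right) = \left(5 + B\right) \left(9 + B\right)$)
$k{\left(C \right)} = \frac{1}{-9 + C}$
$\frac{7319}{k{\left(y{\left(15 \right)} \right)}} - \frac{26475}{-13049} = \frac{7319}{\frac{1}{-9 + \left(45 + 15^{2} + 14 \cdot 15\right)}} - \frac{26475}{-13049} = \frac{7319}{\frac{1}{-9 + \left(45 + 225 + 210\right)}} - - \frac{26475}{13049} = \frac{7319}{\frac{1}{-9 + 480}} + \frac{26475}{13049} = \frac{7319}{\frac{1}{471}} + \frac{26475}{13049} = 7319 \frac{1}{\frac{1}{471}} + \frac{26475}{13049} = 7319 \cdot 471 + \frac{26475}{13049} = 3447249 + \frac{26475}{13049} = \frac{44983178676}{13049}$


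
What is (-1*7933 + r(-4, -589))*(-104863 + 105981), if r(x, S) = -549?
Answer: -9482876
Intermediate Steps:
(-1*7933 + r(-4, -589))*(-104863 + 105981) = (-1*7933 - 549)*(-104863 + 105981) = (-7933 - 549)*1118 = -8482*1118 = -9482876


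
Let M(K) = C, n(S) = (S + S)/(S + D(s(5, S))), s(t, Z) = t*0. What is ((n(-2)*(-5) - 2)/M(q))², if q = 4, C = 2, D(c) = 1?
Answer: 121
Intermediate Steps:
s(t, Z) = 0
n(S) = 2*S/(1 + S) (n(S) = (S + S)/(S + 1) = (2*S)/(1 + S) = 2*S/(1 + S))
M(K) = 2
((n(-2)*(-5) - 2)/M(q))² = (((2*(-2)/(1 - 2))*(-5) - 2)/2)² = (((2*(-2)/(-1))*(-5) - 2)*(½))² = (((2*(-2)*(-1))*(-5) - 2)*(½))² = ((4*(-5) - 2)*(½))² = ((-20 - 2)*(½))² = (-22*½)² = (-11)² = 121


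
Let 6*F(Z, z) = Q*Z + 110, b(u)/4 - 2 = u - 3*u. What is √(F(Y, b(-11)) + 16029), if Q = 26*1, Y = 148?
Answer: √150198/3 ≈ 129.18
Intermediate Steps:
Q = 26
b(u) = 8 - 8*u (b(u) = 8 + 4*(u - 3*u) = 8 + 4*(-2*u) = 8 - 8*u)
F(Z, z) = 55/3 + 13*Z/3 (F(Z, z) = (26*Z + 110)/6 = (110 + 26*Z)/6 = 55/3 + 13*Z/3)
√(F(Y, b(-11)) + 16029) = √((55/3 + (13/3)*148) + 16029) = √((55/3 + 1924/3) + 16029) = √(1979/3 + 16029) = √(50066/3) = √150198/3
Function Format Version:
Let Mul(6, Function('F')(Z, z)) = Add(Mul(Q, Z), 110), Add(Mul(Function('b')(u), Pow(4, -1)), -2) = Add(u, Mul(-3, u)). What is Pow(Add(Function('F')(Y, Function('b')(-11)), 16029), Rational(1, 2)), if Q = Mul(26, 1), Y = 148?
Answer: Mul(Rational(1, 3), Pow(150198, Rational(1, 2))) ≈ 129.18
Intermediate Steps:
Q = 26
Function('b')(u) = Add(8, Mul(-8, u)) (Function('b')(u) = Add(8, Mul(4, Add(u, Mul(-3, u)))) = Add(8, Mul(4, Mul(-2, u))) = Add(8, Mul(-8, u)))
Function('F')(Z, z) = Add(Rational(55, 3), Mul(Rational(13, 3), Z)) (Function('F')(Z, z) = Mul(Rational(1, 6), Add(Mul(26, Z), 110)) = Mul(Rational(1, 6), Add(110, Mul(26, Z))) = Add(Rational(55, 3), Mul(Rational(13, 3), Z)))
Pow(Add(Function('F')(Y, Function('b')(-11)), 16029), Rational(1, 2)) = Pow(Add(Add(Rational(55, 3), Mul(Rational(13, 3), 148)), 16029), Rational(1, 2)) = Pow(Add(Add(Rational(55, 3), Rational(1924, 3)), 16029), Rational(1, 2)) = Pow(Add(Rational(1979, 3), 16029), Rational(1, 2)) = Pow(Rational(50066, 3), Rational(1, 2)) = Mul(Rational(1, 3), Pow(150198, Rational(1, 2)))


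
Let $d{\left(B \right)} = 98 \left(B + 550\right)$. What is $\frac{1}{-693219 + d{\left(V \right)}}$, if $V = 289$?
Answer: $- \frac{1}{610997} \approx -1.6367 \cdot 10^{-6}$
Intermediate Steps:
$d{\left(B \right)} = 53900 + 98 B$ ($d{\left(B \right)} = 98 \left(550 + B\right) = 53900 + 98 B$)
$\frac{1}{-693219 + d{\left(V \right)}} = \frac{1}{-693219 + \left(53900 + 98 \cdot 289\right)} = \frac{1}{-693219 + \left(53900 + 28322\right)} = \frac{1}{-693219 + 82222} = \frac{1}{-610997} = - \frac{1}{610997}$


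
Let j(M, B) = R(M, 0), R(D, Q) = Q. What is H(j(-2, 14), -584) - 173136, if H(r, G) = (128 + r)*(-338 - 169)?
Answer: -238032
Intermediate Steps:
j(M, B) = 0
H(r, G) = -64896 - 507*r (H(r, G) = (128 + r)*(-507) = -64896 - 507*r)
H(j(-2, 14), -584) - 173136 = (-64896 - 507*0) - 173136 = (-64896 + 0) - 173136 = -64896 - 173136 = -238032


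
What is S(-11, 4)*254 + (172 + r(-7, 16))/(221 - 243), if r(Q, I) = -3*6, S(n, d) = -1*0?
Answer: -7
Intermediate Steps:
S(n, d) = 0
r(Q, I) = -18
S(-11, 4)*254 + (172 + r(-7, 16))/(221 - 243) = 0*254 + (172 - 18)/(221 - 243) = 0 + 154/(-22) = 0 + 154*(-1/22) = 0 - 7 = -7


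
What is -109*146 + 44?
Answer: -15870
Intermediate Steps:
-109*146 + 44 = -15914 + 44 = -15870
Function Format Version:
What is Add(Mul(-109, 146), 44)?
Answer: -15870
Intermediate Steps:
Add(Mul(-109, 146), 44) = Add(-15914, 44) = -15870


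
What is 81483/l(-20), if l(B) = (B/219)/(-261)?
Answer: 4657486797/20 ≈ 2.3287e+8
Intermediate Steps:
l(B) = -B/57159 (l(B) = (B*(1/219))*(-1/261) = (B/219)*(-1/261) = -B/57159)
81483/l(-20) = 81483/((-1/57159*(-20))) = 81483/(20/57159) = 81483*(57159/20) = 4657486797/20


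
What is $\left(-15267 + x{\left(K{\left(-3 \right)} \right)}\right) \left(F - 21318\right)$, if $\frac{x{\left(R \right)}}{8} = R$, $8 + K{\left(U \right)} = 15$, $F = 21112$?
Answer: $3133466$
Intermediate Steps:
$K{\left(U \right)} = 7$ ($K{\left(U \right)} = -8 + 15 = 7$)
$x{\left(R \right)} = 8 R$
$\left(-15267 + x{\left(K{\left(-3 \right)} \right)}\right) \left(F - 21318\right) = \left(-15267 + 8 \cdot 7\right) \left(21112 - 21318\right) = \left(-15267 + 56\right) \left(21112 - 21318\right) = \left(-15211\right) \left(-206\right) = 3133466$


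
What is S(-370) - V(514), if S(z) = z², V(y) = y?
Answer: 136386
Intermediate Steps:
S(-370) - V(514) = (-370)² - 1*514 = 136900 - 514 = 136386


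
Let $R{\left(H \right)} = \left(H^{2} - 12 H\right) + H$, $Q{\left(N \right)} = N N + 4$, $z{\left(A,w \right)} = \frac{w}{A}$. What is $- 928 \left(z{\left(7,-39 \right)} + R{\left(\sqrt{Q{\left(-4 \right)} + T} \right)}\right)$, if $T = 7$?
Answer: $- \frac{139200}{7} + 30624 \sqrt{3} \approx 33157.0$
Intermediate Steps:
$Q{\left(N \right)} = 4 + N^{2}$ ($Q{\left(N \right)} = N^{2} + 4 = 4 + N^{2}$)
$R{\left(H \right)} = H^{2} - 11 H$
$- 928 \left(z{\left(7,-39 \right)} + R{\left(\sqrt{Q{\left(-4 \right)} + T} \right)}\right) = - 928 \left(- \frac{39}{7} + \sqrt{\left(4 + \left(-4\right)^{2}\right) + 7} \left(-11 + \sqrt{\left(4 + \left(-4\right)^{2}\right) + 7}\right)\right) = - 928 \left(\left(-39\right) \frac{1}{7} + \sqrt{\left(4 + 16\right) + 7} \left(-11 + \sqrt{\left(4 + 16\right) + 7}\right)\right) = - 928 \left(- \frac{39}{7} + \sqrt{20 + 7} \left(-11 + \sqrt{20 + 7}\right)\right) = - 928 \left(- \frac{39}{7} + \sqrt{27} \left(-11 + \sqrt{27}\right)\right) = - 928 \left(- \frac{39}{7} + 3 \sqrt{3} \left(-11 + 3 \sqrt{3}\right)\right) = \frac{36192}{7} - 2784 \sqrt{3} \left(-11 + 3 \sqrt{3}\right)$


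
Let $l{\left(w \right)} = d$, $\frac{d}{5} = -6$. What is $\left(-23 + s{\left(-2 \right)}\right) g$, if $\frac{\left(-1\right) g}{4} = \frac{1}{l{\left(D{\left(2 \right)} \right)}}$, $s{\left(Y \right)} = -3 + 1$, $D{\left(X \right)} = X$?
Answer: $- \frac{10}{3} \approx -3.3333$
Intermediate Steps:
$d = -30$ ($d = 5 \left(-6\right) = -30$)
$s{\left(Y \right)} = -2$
$l{\left(w \right)} = -30$
$g = \frac{2}{15}$ ($g = - \frac{4}{-30} = \left(-4\right) \left(- \frac{1}{30}\right) = \frac{2}{15} \approx 0.13333$)
$\left(-23 + s{\left(-2 \right)}\right) g = \left(-23 - 2\right) \frac{2}{15} = \left(-25\right) \frac{2}{15} = - \frac{10}{3}$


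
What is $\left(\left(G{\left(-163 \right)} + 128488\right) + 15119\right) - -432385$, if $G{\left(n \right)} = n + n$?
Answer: $575666$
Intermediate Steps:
$G{\left(n \right)} = 2 n$
$\left(\left(G{\left(-163 \right)} + 128488\right) + 15119\right) - -432385 = \left(\left(2 \left(-163\right) + 128488\right) + 15119\right) - -432385 = \left(\left(-326 + 128488\right) + 15119\right) + 432385 = \left(128162 + 15119\right) + 432385 = 143281 + 432385 = 575666$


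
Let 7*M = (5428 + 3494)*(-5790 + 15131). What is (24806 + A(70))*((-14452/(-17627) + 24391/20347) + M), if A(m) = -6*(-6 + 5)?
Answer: 741645262219970864940/2510595983 ≈ 2.9541e+11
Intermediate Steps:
M = 83340402/7 (M = ((5428 + 3494)*(-5790 + 15131))/7 = (8922*9341)/7 = (1/7)*83340402 = 83340402/7 ≈ 1.1906e+7)
A(m) = 6 (A(m) = -6*(-1) = 6)
(24806 + A(70))*((-14452/(-17627) + 24391/20347) + M) = (24806 + 6)*((-14452/(-17627) + 24391/20347) + 83340402/7) = 24812*((-14452*(-1/17627) + 24391*(1/20347)) + 83340402/7) = 24812*((14452/17627 + 24391/20347) + 83340402/7) = 24812*(723995001/358656569 + 83340402/7) = 24812*(29890587708365745/2510595983) = 741645262219970864940/2510595983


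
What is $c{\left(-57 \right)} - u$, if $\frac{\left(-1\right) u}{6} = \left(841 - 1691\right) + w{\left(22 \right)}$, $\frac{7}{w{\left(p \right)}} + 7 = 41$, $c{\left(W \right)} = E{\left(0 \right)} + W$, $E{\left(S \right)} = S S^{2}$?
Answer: $- \frac{87648}{17} \approx -5155.8$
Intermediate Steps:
$E{\left(S \right)} = S^{3}$
$c{\left(W \right)} = W$ ($c{\left(W \right)} = 0^{3} + W = 0 + W = W$)
$w{\left(p \right)} = \frac{7}{34}$ ($w{\left(p \right)} = \frac{7}{-7 + 41} = \frac{7}{34}$)
$u = \frac{86679}{17}$ ($u = - 6 \left(\left(841 - 1691\right) + \frac{7}{34}\right) = - 6 \left(-850 + \frac{7}{34}\right) = \left(-6\right) \left(- \frac{28893}{34}\right) = \frac{86679}{17} \approx 5098.8$)
$c{\left(-57 \right)} - u = -57 - \frac{86679}{17} = - \frac{87648}{17}$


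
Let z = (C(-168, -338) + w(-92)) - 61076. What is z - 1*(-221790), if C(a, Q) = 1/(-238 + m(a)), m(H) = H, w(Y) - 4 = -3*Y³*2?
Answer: 1962135475/406 ≈ 4.8328e+6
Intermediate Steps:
w(Y) = 4 - 6*Y³ (w(Y) = 4 - 3*Y³*2 = 4 - 6*Y³)
C(a, Q) = 1/(-238 + a)
z = 1872088735/406 (z = (1/(-238 - 168) + (4 - 6*(-92)³)) - 61076 = (1/(-406) + (4 - 6*(-778688))) - 61076 = (-1/406 + (4 + 4672128)) - 61076 = (-1/406 + 4672132) - 61076 = 1896885591/406 - 61076 = 1872088735/406 ≈ 4.6111e+6)
z - 1*(-221790) = 1872088735/406 - 1*(-221790) = 1872088735/406 + 221790 = 1962135475/406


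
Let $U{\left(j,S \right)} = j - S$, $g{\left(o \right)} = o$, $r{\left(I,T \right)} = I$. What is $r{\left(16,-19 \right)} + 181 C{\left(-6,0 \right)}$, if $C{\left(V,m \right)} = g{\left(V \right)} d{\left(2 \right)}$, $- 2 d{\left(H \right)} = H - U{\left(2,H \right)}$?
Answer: $1102$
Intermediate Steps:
$d{\left(H \right)} = 1 - H$ ($d{\left(H \right)} = - \frac{H - \left(2 - H\right)}{2} = - \frac{H + \left(-2 + H\right)}{2} = - \frac{-2 + 2 H}{2} = 1 - H$)
$C{\left(V,m \right)} = - V$ ($C{\left(V,m \right)} = V \left(1 - 2\right) = V \left(-1\right) = - V$)
$r{\left(16,-19 \right)} + 181 C{\left(-6,0 \right)} = 16 + 181 \left(\left(-1\right) \left(-6\right)\right) = 16 + 181 \cdot 6 = 16 + 1086 = 1102$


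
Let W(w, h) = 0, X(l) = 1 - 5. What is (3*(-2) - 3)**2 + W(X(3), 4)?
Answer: 81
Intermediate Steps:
X(l) = -4
(3*(-2) - 3)**2 + W(X(3), 4) = (3*(-2) - 3)**2 + 0 = (-6 - 3)**2 + 0 = (-9)**2 + 0 = 81 + 0 = 81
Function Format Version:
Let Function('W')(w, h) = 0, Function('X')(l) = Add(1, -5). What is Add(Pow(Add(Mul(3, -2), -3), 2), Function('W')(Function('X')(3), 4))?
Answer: 81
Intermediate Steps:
Function('X')(l) = -4
Add(Pow(Add(Mul(3, -2), -3), 2), Function('W')(Function('X')(3), 4)) = Add(Pow(Add(Mul(3, -2), -3), 2), 0) = Add(Pow(Add(-6, -3), 2), 0) = Add(Pow(-9, 2), 0) = Add(81, 0) = 81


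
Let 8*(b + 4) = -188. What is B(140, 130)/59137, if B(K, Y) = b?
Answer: -55/118274 ≈ -0.00046502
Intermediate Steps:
b = -55/2 (b = -4 + (⅛)*(-188) = -4 - 47/2 = -55/2 ≈ -27.500)
B(K, Y) = -55/2
B(140, 130)/59137 = -55/2/59137 = -55/2*1/59137 = -55/118274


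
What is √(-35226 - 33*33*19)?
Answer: 3*I*√6213 ≈ 236.47*I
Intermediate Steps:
√(-35226 - 33*33*19) = √(-35226 - 1089*19) = √(-35226 - 20691) = √(-55917) = 3*I*√6213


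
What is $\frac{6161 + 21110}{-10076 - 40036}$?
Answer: $- \frac{27271}{50112} \approx -0.5442$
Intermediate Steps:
$\frac{6161 + 21110}{-10076 - 40036} = \frac{27271}{-50112} = 27271 \left(- \frac{1}{50112}\right) = - \frac{27271}{50112}$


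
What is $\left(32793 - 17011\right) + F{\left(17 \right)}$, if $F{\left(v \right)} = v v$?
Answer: $16071$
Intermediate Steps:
$F{\left(v \right)} = v^{2}$
$\left(32793 - 17011\right) + F{\left(17 \right)} = \left(32793 - 17011\right) + 17^{2} = 15782 + 289 = 16071$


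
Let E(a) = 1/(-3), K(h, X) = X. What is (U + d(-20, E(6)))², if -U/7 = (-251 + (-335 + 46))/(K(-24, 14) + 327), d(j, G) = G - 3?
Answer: 62884900/1046529 ≈ 60.089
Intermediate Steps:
E(a) = -⅓
d(j, G) = -3 + G
U = 3780/341 (U = -7*(-251 + (-335 + 46))/(14 + 327) = -7*(-251 - 289)/341 = -(-3780)/341 = -7*(-540/341) = 3780/341 ≈ 11.085)
(U + d(-20, E(6)))² = (3780/341 + (-3 - ⅓))² = (3780/341 - 10/3)² = (7930/1023)² = 62884900/1046529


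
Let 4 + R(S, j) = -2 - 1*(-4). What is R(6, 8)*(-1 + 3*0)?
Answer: 2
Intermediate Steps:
R(S, j) = -2 (R(S, j) = -4 + (-2 - 1*(-4)) = -4 + (-2 + 4) = -4 + 2 = -2)
R(6, 8)*(-1 + 3*0) = -2*(-1 + 3*0) = -2*(-1 + 0) = -2*(-1) = 2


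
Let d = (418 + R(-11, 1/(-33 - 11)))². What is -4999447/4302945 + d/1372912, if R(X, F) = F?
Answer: -223262981831603/215793311374080 ≈ -1.0346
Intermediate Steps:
d = 338228881/1936 (d = (418 + 1/(-33 - 11))² = (418 + 1/(-44))² = (418 - 1/44)² = (18391/44)² = 338228881/1936 ≈ 1.7471e+5)
-4999447/4302945 + d/1372912 = -4999447/4302945 + (338228881/1936)/1372912 = -4999447*1/4302945 + (338228881/1936)*(1/1372912) = -4999447/4302945 + 6381677/50150144 = -223262981831603/215793311374080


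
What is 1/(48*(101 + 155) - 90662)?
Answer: -1/78374 ≈ -1.2759e-5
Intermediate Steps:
1/(48*(101 + 155) - 90662) = 1/(48*256 - 90662) = 1/(12288 - 90662) = 1/(-78374) = -1/78374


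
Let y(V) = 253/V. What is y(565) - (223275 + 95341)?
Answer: -180017787/565 ≈ -3.1862e+5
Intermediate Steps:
y(565) - (223275 + 95341) = 253/565 - (223275 + 95341) = 253*(1/565) - 1*318616 = 253/565 - 318616 = -180017787/565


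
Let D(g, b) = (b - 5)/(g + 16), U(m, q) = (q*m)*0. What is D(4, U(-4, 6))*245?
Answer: -245/4 ≈ -61.250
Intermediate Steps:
U(m, q) = 0 (U(m, q) = (m*q)*0 = 0)
D(g, b) = (-5 + b)/(16 + g)
D(4, U(-4, 6))*245 = ((-5 + 0)/(16 + 4))*245 = (-5/20)*245 = ((1/20)*(-5))*245 = -1/4*245 = -245/4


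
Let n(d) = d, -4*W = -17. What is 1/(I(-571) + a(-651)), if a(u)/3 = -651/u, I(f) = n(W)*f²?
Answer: 4/5542709 ≈ 7.2167e-7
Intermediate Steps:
W = 17/4 (W = -¼*(-17) = 17/4 ≈ 4.2500)
I(f) = 17*f²/4
a(u) = -1953/u (a(u) = 3*(-651/u) = -1953/u)
1/(I(-571) + a(-651)) = 1/((17/4)*(-571)² - 1953/(-651)) = 1/((17/4)*326041 - 1953*(-1/651)) = 1/(5542697/4 + 3) = 1/(5542709/4) = 4/5542709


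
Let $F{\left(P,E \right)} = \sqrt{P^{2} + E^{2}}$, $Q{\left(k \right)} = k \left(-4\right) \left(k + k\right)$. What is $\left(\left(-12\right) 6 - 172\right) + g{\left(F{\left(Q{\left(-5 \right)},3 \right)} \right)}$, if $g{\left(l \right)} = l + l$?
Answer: $-244 + 2 \sqrt{40009} \approx 156.04$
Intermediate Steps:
$Q{\left(k \right)} = - 8 k^{2}$ ($Q{\left(k \right)} = - 4 k 2 k = - 8 k^{2}$)
$F{\left(P,E \right)} = \sqrt{E^{2} + P^{2}}$
$g{\left(l \right)} = 2 l$
$\left(\left(-12\right) 6 - 172\right) + g{\left(F{\left(Q{\left(-5 \right)},3 \right)} \right)} = \left(\left(-12\right) 6 - 172\right) + 2 \sqrt{3^{2} + \left(- 8 \left(-5\right)^{2}\right)^{2}} = \left(-72 - 172\right) + 2 \sqrt{9 + \left(\left(-8\right) 25\right)^{2}} = -244 + 2 \sqrt{9 + \left(-200\right)^{2}} = -244 + 2 \sqrt{9 + 40000} = -244 + 2 \sqrt{40009}$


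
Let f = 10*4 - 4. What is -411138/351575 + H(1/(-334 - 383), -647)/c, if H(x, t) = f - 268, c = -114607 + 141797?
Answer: -160862966/136561775 ≈ -1.1779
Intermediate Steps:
c = 27190
f = 36 (f = 40 - 4 = 36)
H(x, t) = -232 (H(x, t) = 36 - 268 = -232)
-411138/351575 + H(1/(-334 - 383), -647)/c = -411138/351575 - 232/27190 = -411138*1/351575 - 232*1/27190 = -58734/50225 - 116/13595 = -160862966/136561775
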